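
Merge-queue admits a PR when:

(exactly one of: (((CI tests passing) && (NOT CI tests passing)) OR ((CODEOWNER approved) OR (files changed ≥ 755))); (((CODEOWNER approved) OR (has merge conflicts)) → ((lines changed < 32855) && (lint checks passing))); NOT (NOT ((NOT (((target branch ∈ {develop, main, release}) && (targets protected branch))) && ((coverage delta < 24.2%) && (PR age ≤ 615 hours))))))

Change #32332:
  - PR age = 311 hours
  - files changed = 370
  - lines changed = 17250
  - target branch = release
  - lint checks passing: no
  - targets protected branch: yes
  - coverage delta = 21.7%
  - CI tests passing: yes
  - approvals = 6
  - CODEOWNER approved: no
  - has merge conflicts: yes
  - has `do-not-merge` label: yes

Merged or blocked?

Atomic conditions:
  CI tests passing: yes → true
  NOT CI tests passing: yes → false
  CODEOWNER approved: no → false
  files changed ≥ 755: 370 ≥ 755 is false
  has merge conflicts: yes → true
  lines changed < 32855: 17250 < 32855 is true
  lint checks passing: no → false
  target branch ∈ {develop, main, release}: release is in the set → true
  targets protected branch: yes → true
  coverage delta < 24.2%: 21.7 < 24.2 is true
  PR age ≤ 615 hours: 311 ≤ 615 is true
Combine:
[1.1] true AND false = false
[1.2] false OR false = false
[1] false OR false = false
[2.1] false OR true = true
[2.2] true AND false = false
[2] true → false = false
[3.1.1.1.1] true AND true = true
[3.1.1.1] NOT true = false
[3.1.1.2] true AND true = true
[3.1.1] false AND true = false
[3.1] NOT false = true
[3] NOT true = false
[root] exactly-one(false, false, false) = false
Overall: false → blocked

Blocked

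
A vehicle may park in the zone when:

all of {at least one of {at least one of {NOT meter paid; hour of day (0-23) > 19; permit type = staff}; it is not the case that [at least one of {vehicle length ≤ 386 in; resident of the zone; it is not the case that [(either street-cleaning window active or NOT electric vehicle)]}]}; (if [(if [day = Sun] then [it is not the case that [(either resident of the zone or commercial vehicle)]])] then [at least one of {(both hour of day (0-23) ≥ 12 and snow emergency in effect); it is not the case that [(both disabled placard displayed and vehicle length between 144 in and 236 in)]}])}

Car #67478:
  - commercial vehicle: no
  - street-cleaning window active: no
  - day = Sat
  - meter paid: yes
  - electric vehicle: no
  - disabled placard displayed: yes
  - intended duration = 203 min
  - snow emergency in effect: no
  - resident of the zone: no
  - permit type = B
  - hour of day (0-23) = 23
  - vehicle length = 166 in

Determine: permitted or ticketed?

Ticketed

Atomic conditions:
  NOT meter paid: yes → false
  hour of day (0-23) > 19: 23 > 19 is true
  permit type = staff: B == staff is false
  vehicle length ≤ 386 in: 166 ≤ 386 is true
  resident of the zone: no → false
  street-cleaning window active: no → false
  NOT electric vehicle: no → true
  day = Sun: Sat == Sun is false
  commercial vehicle: no → false
  hour of day (0-23) ≥ 12: 23 ≥ 12 is true
  snow emergency in effect: no → false
  disabled placard displayed: yes → true
  vehicle length between 144 in and 236 in: 166 in [144, 236] is true
Combine:
[1.1] false OR true OR false = true
[1.2.1.3.1] false OR true = true
[1.2.1.3] NOT true = false
[1.2.1] true OR false OR false = true
[1.2] NOT true = false
[1] true OR false = true
[2.1.2.1] false OR false = false
[2.1.2] NOT false = true
[2.1] false → true (antecedent false ⇒ implication holds) = true
[2.2.1] true AND false = false
[2.2.2.1] true AND true = true
[2.2.2] NOT true = false
[2.2] false OR false = false
[2] true → false = false
[root] true AND false = false
Overall: false → ticketed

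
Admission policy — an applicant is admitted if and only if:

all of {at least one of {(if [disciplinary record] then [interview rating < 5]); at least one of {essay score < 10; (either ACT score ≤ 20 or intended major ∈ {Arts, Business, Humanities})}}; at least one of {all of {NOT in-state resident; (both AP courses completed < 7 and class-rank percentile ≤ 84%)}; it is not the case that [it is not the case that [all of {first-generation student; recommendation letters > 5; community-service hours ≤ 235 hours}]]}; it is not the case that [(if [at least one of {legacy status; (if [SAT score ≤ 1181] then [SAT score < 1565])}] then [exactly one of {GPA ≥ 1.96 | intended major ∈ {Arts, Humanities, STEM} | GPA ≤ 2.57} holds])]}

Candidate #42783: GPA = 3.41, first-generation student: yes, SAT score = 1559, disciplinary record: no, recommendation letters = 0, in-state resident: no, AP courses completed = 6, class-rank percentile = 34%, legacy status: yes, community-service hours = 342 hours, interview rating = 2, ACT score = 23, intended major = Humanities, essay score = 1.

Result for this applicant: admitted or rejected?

Admitted

Atomic conditions:
  disciplinary record: no → false
  interview rating < 5: 2 < 5 is true
  essay score < 10: 1 < 10 is true
  ACT score ≤ 20: 23 ≤ 20 is false
  intended major ∈ {Arts, Business, Humanities}: Humanities is in the set → true
  NOT in-state resident: no → true
  AP courses completed < 7: 6 < 7 is true
  class-rank percentile ≤ 84%: 34 ≤ 84 is true
  first-generation student: yes → true
  recommendation letters > 5: 0 > 5 is false
  community-service hours ≤ 235 hours: 342 ≤ 235 is false
  legacy status: yes → true
  SAT score ≤ 1181: 1559 ≤ 1181 is false
  SAT score < 1565: 1559 < 1565 is true
  GPA ≥ 1.96: 3.41 ≥ 1.96 is true
  intended major ∈ {Arts, Humanities, STEM}: Humanities is in the set → true
  GPA ≤ 2.57: 3.41 ≤ 2.57 is false
Combine:
[1.1] false → true (antecedent false ⇒ implication holds) = true
[1.2.2] false OR true = true
[1.2] true OR true = true
[1] true OR true = true
[2.1.2] true AND true = true
[2.1] true AND true = true
[2.2.1.1] true AND false AND false = false
[2.2.1] NOT false = true
[2.2] NOT true = false
[2] true OR false = true
[3.1.1.2] false → true (antecedent false ⇒ implication holds) = true
[3.1.1] true OR true = true
[3.1.2] exactly-one(true, true, false) = false
[3.1] true → false = false
[3] NOT false = true
[root] true AND true AND true = true
Overall: true → admitted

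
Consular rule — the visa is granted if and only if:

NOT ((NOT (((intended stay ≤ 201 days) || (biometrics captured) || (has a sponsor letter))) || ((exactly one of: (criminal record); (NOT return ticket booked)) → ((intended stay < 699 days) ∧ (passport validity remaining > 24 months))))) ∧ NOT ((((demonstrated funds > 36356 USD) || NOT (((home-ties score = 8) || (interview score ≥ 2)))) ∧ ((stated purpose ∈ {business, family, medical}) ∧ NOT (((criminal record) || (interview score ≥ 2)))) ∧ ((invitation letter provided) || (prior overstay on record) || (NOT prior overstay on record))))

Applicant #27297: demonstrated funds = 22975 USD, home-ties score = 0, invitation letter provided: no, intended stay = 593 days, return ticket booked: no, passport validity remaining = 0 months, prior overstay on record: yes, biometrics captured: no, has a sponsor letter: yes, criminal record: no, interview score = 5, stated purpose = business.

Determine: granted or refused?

Granted

Atomic conditions:
  intended stay ≤ 201 days: 593 ≤ 201 is false
  biometrics captured: no → false
  has a sponsor letter: yes → true
  criminal record: no → false
  NOT return ticket booked: no → true
  intended stay < 699 days: 593 < 699 is true
  passport validity remaining > 24 months: 0 > 24 is false
  demonstrated funds > 36356 USD: 22975 > 36356 is false
  home-ties score = 8: 0 == 8 is false
  interview score ≥ 2: 5 ≥ 2 is true
  stated purpose ∈ {business, family, medical}: business is in the set → true
  invitation letter provided: no → false
  prior overstay on record: yes → true
  NOT prior overstay on record: yes → false
Combine:
[1.1.1.1] false OR false OR true = true
[1.1.1] NOT true = false
[1.1.2.1] exactly-one(false, true) = true
[1.1.2.2] true AND false = false
[1.1.2] true → false = false
[1.1] false OR false = false
[1] NOT false = true
[2.1.1.2.1] false OR true = true
[2.1.1.2] NOT true = false
[2.1.1] false OR false = false
[2.1.2.2.1] false OR true = true
[2.1.2.2] NOT true = false
[2.1.2] true AND false = false
[2.1.3] false OR true OR false = true
[2.1] false AND false AND true = false
[2] NOT false = true
[root] true AND true = true
Overall: true → granted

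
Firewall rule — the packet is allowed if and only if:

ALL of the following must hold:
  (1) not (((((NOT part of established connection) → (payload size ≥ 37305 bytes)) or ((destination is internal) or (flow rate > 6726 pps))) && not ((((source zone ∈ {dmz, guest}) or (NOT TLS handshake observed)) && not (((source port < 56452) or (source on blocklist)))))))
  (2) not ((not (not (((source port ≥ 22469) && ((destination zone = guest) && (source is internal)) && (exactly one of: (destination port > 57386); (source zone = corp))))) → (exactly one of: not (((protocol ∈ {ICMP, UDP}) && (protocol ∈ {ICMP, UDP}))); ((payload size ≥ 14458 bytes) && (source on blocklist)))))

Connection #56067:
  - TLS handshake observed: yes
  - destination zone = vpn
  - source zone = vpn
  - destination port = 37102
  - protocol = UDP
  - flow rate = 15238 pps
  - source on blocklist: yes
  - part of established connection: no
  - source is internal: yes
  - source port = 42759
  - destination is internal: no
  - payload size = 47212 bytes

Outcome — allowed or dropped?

Dropped

Atomic conditions:
  NOT part of established connection: no → true
  payload size ≥ 37305 bytes: 47212 ≥ 37305 is true
  destination is internal: no → false
  flow rate > 6726 pps: 15238 > 6726 is true
  source zone ∈ {dmz, guest}: vpn is not in the set → false
  NOT TLS handshake observed: yes → false
  source port < 56452: 42759 < 56452 is true
  source on blocklist: yes → true
  source port ≥ 22469: 42759 ≥ 22469 is true
  destination zone = guest: vpn == guest is false
  source is internal: yes → true
  destination port > 57386: 37102 > 57386 is false
  source zone = corp: vpn == corp is false
  protocol ∈ {ICMP, UDP}: UDP is in the set → true
  payload size ≥ 14458 bytes: 47212 ≥ 14458 is true
Combine:
[1.1.1.1] true → true = true
[1.1.1.2] false OR true = true
[1.1.1] true OR true = true
[1.1.2.1.1] false OR false = false
[1.1.2.1.2.1] true OR true = true
[1.1.2.1.2] NOT true = false
[1.1.2.1] false AND false = false
[1.1.2] NOT false = true
[1.1] true AND true = true
[1] NOT true = false
[2.1.1.1.1.2] false AND true = false
[2.1.1.1.1.3] exactly-one(false, false) = false
[2.1.1.1.1] true AND false AND false = false
[2.1.1.1] NOT false = true
[2.1.1] NOT true = false
[2.1.2.1.1] true AND true = true
[2.1.2.1] NOT true = false
[2.1.2.2] true AND true = true
[2.1.2] exactly-one(false, true) = true
[2.1] false → true (antecedent false ⇒ implication holds) = true
[2] NOT true = false
[root] false AND false = false
Overall: false → dropped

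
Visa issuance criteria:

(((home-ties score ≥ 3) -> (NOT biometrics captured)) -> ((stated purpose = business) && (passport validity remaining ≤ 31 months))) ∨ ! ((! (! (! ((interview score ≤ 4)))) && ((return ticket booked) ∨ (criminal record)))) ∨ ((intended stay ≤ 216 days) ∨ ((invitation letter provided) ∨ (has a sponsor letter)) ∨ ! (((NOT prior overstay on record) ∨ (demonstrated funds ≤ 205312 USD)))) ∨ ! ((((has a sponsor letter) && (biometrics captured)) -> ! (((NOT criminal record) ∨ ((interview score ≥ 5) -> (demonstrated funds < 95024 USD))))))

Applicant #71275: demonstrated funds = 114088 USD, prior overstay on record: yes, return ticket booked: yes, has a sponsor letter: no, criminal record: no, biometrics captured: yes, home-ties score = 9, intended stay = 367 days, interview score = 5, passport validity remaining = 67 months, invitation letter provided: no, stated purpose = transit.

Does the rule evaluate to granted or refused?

Atomic conditions:
  home-ties score ≥ 3: 9 ≥ 3 is true
  NOT biometrics captured: yes → false
  stated purpose = business: transit == business is false
  passport validity remaining ≤ 31 months: 67 ≤ 31 is false
  interview score ≤ 4: 5 ≤ 4 is false
  return ticket booked: yes → true
  criminal record: no → false
  intended stay ≤ 216 days: 367 ≤ 216 is false
  invitation letter provided: no → false
  has a sponsor letter: no → false
  NOT prior overstay on record: yes → false
  demonstrated funds ≤ 205312 USD: 114088 ≤ 205312 is true
  biometrics captured: yes → true
  NOT criminal record: no → true
  interview score ≥ 5: 5 ≥ 5 is true
  demonstrated funds < 95024 USD: 114088 < 95024 is false
Combine:
[1.1] true → false = false
[1.2] false AND false = false
[1] false → false (antecedent false ⇒ implication holds) = true
[2.1.1.1.1] NOT false = true
[2.1.1.1] NOT true = false
[2.1.1] NOT false = true
[2.1.2] true OR false = true
[2.1] true AND true = true
[2] NOT true = false
[3.2] false OR false = false
[3.3.1] false OR true = true
[3.3] NOT true = false
[3] false OR false OR false = false
[4.1.1] false AND true = false
[4.1.2.1.2] true → false = false
[4.1.2.1] true OR false = true
[4.1.2] NOT true = false
[4.1] false → false (antecedent false ⇒ implication holds) = true
[4] NOT true = false
[root] true OR false OR false OR false = true
Overall: true → granted

Granted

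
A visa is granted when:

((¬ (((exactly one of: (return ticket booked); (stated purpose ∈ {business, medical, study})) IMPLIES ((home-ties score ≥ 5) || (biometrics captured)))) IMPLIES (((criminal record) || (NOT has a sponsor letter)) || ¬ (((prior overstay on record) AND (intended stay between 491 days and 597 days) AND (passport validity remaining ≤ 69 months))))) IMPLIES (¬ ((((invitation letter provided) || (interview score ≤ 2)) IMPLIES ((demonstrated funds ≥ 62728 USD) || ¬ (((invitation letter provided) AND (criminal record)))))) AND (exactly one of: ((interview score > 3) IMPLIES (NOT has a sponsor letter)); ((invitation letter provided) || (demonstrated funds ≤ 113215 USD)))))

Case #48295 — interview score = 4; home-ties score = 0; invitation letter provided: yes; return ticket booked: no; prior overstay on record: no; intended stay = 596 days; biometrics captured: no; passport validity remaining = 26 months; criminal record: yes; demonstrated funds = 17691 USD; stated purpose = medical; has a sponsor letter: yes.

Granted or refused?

Atomic conditions:
  return ticket booked: no → false
  stated purpose ∈ {business, medical, study}: medical is in the set → true
  home-ties score ≥ 5: 0 ≥ 5 is false
  biometrics captured: no → false
  criminal record: yes → true
  NOT has a sponsor letter: yes → false
  prior overstay on record: no → false
  intended stay between 491 days and 597 days: 596 in [491, 597] is true
  passport validity remaining ≤ 69 months: 26 ≤ 69 is true
  invitation letter provided: yes → true
  interview score ≤ 2: 4 ≤ 2 is false
  demonstrated funds ≥ 62728 USD: 17691 ≥ 62728 is false
  interview score > 3: 4 > 3 is true
  demonstrated funds ≤ 113215 USD: 17691 ≤ 113215 is true
Combine:
[1.1.1.1] exactly-one(false, true) = true
[1.1.1.2] false OR false = false
[1.1.1] true → false = false
[1.1] NOT false = true
[1.2.1] true OR false = true
[1.2.2.1] false AND true AND true = false
[1.2.2] NOT false = true
[1.2] true OR true = true
[1] true → true = true
[2.1.1.1] true OR false = true
[2.1.1.2.2.1] true AND true = true
[2.1.1.2.2] NOT true = false
[2.1.1.2] false OR false = false
[2.1.1] true → false = false
[2.1] NOT false = true
[2.2.1] true → false = false
[2.2.2] true OR true = true
[2.2] exactly-one(false, true) = true
[2] true AND true = true
[root] true → true = true
Overall: true → granted

Granted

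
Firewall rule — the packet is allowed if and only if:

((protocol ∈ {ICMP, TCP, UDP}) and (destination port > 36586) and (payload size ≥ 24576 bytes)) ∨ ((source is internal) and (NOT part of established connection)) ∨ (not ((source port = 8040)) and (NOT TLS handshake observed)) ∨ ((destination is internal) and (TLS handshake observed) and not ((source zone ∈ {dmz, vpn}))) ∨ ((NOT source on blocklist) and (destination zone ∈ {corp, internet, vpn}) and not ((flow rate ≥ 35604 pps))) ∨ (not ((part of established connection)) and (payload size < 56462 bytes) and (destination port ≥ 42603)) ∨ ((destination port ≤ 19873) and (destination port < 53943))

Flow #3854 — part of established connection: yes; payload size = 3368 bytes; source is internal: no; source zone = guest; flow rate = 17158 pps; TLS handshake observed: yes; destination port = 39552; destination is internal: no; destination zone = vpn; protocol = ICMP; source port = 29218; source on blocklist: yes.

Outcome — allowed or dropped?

Dropped

Atomic conditions:
  protocol ∈ {ICMP, TCP, UDP}: ICMP is in the set → true
  destination port > 36586: 39552 > 36586 is true
  payload size ≥ 24576 bytes: 3368 ≥ 24576 is false
  source is internal: no → false
  NOT part of established connection: yes → false
  source port = 8040: 29218 == 8040 is false
  NOT TLS handshake observed: yes → false
  destination is internal: no → false
  TLS handshake observed: yes → true
  source zone ∈ {dmz, vpn}: guest is not in the set → false
  NOT source on blocklist: yes → false
  destination zone ∈ {corp, internet, vpn}: vpn is in the set → true
  flow rate ≥ 35604 pps: 17158 ≥ 35604 is false
  part of established connection: yes → true
  payload size < 56462 bytes: 3368 < 56462 is true
  destination port ≥ 42603: 39552 ≥ 42603 is false
  destination port ≤ 19873: 39552 ≤ 19873 is false
  destination port < 53943: 39552 < 53943 is true
Combine:
[1] true AND true AND false = false
[2] false AND false = false
[3.1] NOT false = true
[3] true AND false = false
[4.3] NOT false = true
[4] false AND true AND true = false
[5.3] NOT false = true
[5] false AND true AND true = false
[6.1] NOT true = false
[6] false AND true AND false = false
[7] false AND true = false
[root] false OR false OR false OR false OR false OR false OR false = false
Overall: false → dropped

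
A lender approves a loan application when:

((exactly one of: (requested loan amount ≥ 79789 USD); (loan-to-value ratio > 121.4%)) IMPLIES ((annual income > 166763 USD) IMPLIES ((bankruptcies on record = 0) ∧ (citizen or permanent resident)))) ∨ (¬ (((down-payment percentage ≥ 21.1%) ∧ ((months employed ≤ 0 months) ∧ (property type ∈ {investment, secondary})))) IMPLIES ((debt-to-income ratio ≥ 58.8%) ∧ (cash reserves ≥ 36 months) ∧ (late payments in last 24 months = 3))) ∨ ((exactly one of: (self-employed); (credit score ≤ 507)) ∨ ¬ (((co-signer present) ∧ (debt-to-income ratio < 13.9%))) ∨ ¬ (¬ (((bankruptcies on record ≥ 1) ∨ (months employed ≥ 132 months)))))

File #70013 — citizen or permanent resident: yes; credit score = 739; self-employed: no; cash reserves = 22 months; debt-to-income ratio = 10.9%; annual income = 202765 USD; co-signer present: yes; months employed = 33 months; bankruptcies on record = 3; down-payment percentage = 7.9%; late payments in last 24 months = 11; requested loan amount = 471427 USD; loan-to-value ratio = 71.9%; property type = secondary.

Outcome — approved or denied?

Atomic conditions:
  requested loan amount ≥ 79789 USD: 471427 ≥ 79789 is true
  loan-to-value ratio > 121.4%: 71.9 > 121.4 is false
  annual income > 166763 USD: 202765 > 166763 is true
  bankruptcies on record = 0: 3 == 0 is false
  citizen or permanent resident: yes → true
  down-payment percentage ≥ 21.1%: 7.9 ≥ 21.1 is false
  months employed ≤ 0 months: 33 ≤ 0 is false
  property type ∈ {investment, secondary}: secondary is in the set → true
  debt-to-income ratio ≥ 58.8%: 10.9 ≥ 58.8 is false
  cash reserves ≥ 36 months: 22 ≥ 36 is false
  late payments in last 24 months = 3: 11 == 3 is false
  self-employed: no → false
  credit score ≤ 507: 739 ≤ 507 is false
  co-signer present: yes → true
  debt-to-income ratio < 13.9%: 10.9 < 13.9 is true
  bankruptcies on record ≥ 1: 3 ≥ 1 is true
  months employed ≥ 132 months: 33 ≥ 132 is false
Combine:
[1.1] exactly-one(true, false) = true
[1.2.2] false AND true = false
[1.2] true → false = false
[1] true → false = false
[2.1.1.2] false AND true = false
[2.1.1] false AND false = false
[2.1] NOT false = true
[2.2] false AND false AND false = false
[2] true → false = false
[3.1] exactly-one(false, false) = false
[3.2.1] true AND true = true
[3.2] NOT true = false
[3.3.1.1] true OR false = true
[3.3.1] NOT true = false
[3.3] NOT false = true
[3] false OR false OR true = true
[root] false OR false OR true = true
Overall: true → approved

Approved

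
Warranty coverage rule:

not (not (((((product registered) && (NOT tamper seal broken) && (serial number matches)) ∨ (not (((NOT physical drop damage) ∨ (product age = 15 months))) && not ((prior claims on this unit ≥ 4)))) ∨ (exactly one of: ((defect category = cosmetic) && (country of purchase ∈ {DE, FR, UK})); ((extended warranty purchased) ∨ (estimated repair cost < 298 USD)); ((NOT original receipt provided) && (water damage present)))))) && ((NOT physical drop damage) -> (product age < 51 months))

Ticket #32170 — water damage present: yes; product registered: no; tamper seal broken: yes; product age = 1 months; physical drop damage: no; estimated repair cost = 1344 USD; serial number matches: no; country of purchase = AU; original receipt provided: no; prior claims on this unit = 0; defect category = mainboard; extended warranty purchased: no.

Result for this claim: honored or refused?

Honored

Atomic conditions:
  product registered: no → false
  NOT tamper seal broken: yes → false
  serial number matches: no → false
  NOT physical drop damage: no → true
  product age = 15 months: 1 == 15 is false
  prior claims on this unit ≥ 4: 0 ≥ 4 is false
  defect category = cosmetic: mainboard == cosmetic is false
  country of purchase ∈ {DE, FR, UK}: AU is not in the set → false
  extended warranty purchased: no → false
  estimated repair cost < 298 USD: 1344 < 298 is false
  NOT original receipt provided: no → true
  water damage present: yes → true
  product age < 51 months: 1 < 51 is true
Combine:
[1.1.1.1.1] false AND false AND false = false
[1.1.1.1.2.1.1] true OR false = true
[1.1.1.1.2.1] NOT true = false
[1.1.1.1.2.2] NOT false = true
[1.1.1.1.2] false AND true = false
[1.1.1.1] false OR false = false
[1.1.1.2.1] false AND false = false
[1.1.1.2.2] false OR false = false
[1.1.1.2.3] true AND true = true
[1.1.1.2] exactly-one(false, false, true) = true
[1.1.1] false OR true = true
[1.1] NOT true = false
[1] NOT false = true
[2] true → true = true
[root] true AND true = true
Overall: true → honored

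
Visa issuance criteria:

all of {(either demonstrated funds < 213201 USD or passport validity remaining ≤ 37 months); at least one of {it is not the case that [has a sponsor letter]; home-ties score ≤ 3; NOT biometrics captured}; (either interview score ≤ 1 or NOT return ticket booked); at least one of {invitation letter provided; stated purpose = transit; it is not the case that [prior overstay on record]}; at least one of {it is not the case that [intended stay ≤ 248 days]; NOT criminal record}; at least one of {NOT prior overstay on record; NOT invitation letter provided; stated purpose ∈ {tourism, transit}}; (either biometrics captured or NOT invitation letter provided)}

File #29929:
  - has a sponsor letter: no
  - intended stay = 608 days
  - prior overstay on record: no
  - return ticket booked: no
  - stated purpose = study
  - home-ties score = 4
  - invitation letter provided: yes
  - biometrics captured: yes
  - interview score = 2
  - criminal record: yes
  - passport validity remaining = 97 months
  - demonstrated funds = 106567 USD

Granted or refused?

Granted

Atomic conditions:
  demonstrated funds < 213201 USD: 106567 < 213201 is true
  passport validity remaining ≤ 37 months: 97 ≤ 37 is false
  has a sponsor letter: no → false
  home-ties score ≤ 3: 4 ≤ 3 is false
  NOT biometrics captured: yes → false
  interview score ≤ 1: 2 ≤ 1 is false
  NOT return ticket booked: no → true
  invitation letter provided: yes → true
  stated purpose = transit: study == transit is false
  prior overstay on record: no → false
  intended stay ≤ 248 days: 608 ≤ 248 is false
  NOT criminal record: yes → false
  NOT prior overstay on record: no → true
  NOT invitation letter provided: yes → false
  stated purpose ∈ {tourism, transit}: study is not in the set → false
  biometrics captured: yes → true
Combine:
[1] true OR false = true
[2.1] NOT false = true
[2] true OR false OR false = true
[3] false OR true = true
[4.3] NOT false = true
[4] true OR false OR true = true
[5.1] NOT false = true
[5] true OR false = true
[6] true OR false OR false = true
[7] true OR false = true
[root] true AND true AND true AND true AND true AND true AND true = true
Overall: true → granted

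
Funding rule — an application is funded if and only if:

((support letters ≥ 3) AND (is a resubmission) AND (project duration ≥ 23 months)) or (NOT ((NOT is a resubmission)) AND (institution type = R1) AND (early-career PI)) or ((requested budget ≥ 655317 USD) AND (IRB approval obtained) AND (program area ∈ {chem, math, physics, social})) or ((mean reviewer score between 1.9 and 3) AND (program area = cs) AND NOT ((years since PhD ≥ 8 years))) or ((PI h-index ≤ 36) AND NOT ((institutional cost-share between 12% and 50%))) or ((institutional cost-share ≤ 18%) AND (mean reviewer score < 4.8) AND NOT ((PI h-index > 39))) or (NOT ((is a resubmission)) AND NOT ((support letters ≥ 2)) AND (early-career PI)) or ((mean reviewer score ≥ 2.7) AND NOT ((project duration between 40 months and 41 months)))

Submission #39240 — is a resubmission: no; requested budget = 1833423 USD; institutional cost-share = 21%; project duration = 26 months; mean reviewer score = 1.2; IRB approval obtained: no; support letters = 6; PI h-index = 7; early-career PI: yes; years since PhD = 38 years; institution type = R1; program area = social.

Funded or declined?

Declined

Atomic conditions:
  support letters ≥ 3: 6 ≥ 3 is true
  is a resubmission: no → false
  project duration ≥ 23 months: 26 ≥ 23 is true
  NOT is a resubmission: no → true
  institution type = R1: R1 == R1 is true
  early-career PI: yes → true
  requested budget ≥ 655317 USD: 1833423 ≥ 655317 is true
  IRB approval obtained: no → false
  program area ∈ {chem, math, physics, social}: social is in the set → true
  mean reviewer score between 1.9 and 3: 1.2 in [1.9, 3] is false
  program area = cs: social == cs is false
  years since PhD ≥ 8 years: 38 ≥ 8 is true
  PI h-index ≤ 36: 7 ≤ 36 is true
  institutional cost-share between 12% and 50%: 21 in [12, 50] is true
  institutional cost-share ≤ 18%: 21 ≤ 18 is false
  mean reviewer score < 4.8: 1.2 < 4.8 is true
  PI h-index > 39: 7 > 39 is false
  support letters ≥ 2: 6 ≥ 2 is true
  mean reviewer score ≥ 2.7: 1.2 ≥ 2.7 is false
  project duration between 40 months and 41 months: 26 in [40, 41] is false
Combine:
[1] true AND false AND true = false
[2.1] NOT true = false
[2] false AND true AND true = false
[3] true AND false AND true = false
[4.3] NOT true = false
[4] false AND false AND false = false
[5.2] NOT true = false
[5] true AND false = false
[6.3] NOT false = true
[6] false AND true AND true = false
[7.1] NOT false = true
[7.2] NOT true = false
[7] true AND false AND true = false
[8.2] NOT false = true
[8] false AND true = false
[root] false OR false OR false OR false OR false OR false OR false OR false = false
Overall: false → declined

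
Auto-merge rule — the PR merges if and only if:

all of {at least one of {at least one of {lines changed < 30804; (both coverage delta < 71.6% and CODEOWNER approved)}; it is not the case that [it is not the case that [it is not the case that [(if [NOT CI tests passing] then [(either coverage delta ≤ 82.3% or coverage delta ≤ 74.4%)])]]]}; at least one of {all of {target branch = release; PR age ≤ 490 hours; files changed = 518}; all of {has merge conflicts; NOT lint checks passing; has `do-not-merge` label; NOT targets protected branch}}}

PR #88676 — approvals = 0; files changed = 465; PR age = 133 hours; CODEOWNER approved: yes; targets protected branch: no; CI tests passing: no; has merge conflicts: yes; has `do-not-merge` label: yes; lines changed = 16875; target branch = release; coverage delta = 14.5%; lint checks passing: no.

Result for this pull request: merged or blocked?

Atomic conditions:
  lines changed < 30804: 16875 < 30804 is true
  coverage delta < 71.6%: 14.5 < 71.6 is true
  CODEOWNER approved: yes → true
  NOT CI tests passing: no → true
  coverage delta ≤ 82.3%: 14.5 ≤ 82.3 is true
  coverage delta ≤ 74.4%: 14.5 ≤ 74.4 is true
  target branch = release: release == release is true
  PR age ≤ 490 hours: 133 ≤ 490 is true
  files changed = 518: 465 == 518 is false
  has merge conflicts: yes → true
  NOT lint checks passing: no → true
  has `do-not-merge` label: yes → true
  NOT targets protected branch: no → true
Combine:
[1.1.2] true AND true = true
[1.1] true OR true = true
[1.2.1.1.1.2] true OR true = true
[1.2.1.1.1] true → true = true
[1.2.1.1] NOT true = false
[1.2.1] NOT false = true
[1.2] NOT true = false
[1] true OR false = true
[2.1] true AND true AND false = false
[2.2] true AND true AND true AND true = true
[2] false OR true = true
[root] true AND true = true
Overall: true → merged

Merged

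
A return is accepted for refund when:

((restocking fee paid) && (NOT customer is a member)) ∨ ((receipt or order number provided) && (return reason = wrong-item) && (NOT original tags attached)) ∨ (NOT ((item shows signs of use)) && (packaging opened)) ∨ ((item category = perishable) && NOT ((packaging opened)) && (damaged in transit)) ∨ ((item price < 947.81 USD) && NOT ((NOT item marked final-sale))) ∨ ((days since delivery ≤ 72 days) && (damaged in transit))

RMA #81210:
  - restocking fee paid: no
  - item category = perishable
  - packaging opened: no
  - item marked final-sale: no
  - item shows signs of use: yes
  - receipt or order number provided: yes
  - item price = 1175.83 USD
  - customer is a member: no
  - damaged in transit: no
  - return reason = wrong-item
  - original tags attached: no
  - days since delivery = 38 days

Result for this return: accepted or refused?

Accepted

Atomic conditions:
  restocking fee paid: no → false
  NOT customer is a member: no → true
  receipt or order number provided: yes → true
  return reason = wrong-item: wrong-item == wrong-item is true
  NOT original tags attached: no → true
  item shows signs of use: yes → true
  packaging opened: no → false
  item category = perishable: perishable == perishable is true
  damaged in transit: no → false
  item price < 947.81 USD: 1175.83 < 947.81 is false
  NOT item marked final-sale: no → true
  days since delivery ≤ 72 days: 38 ≤ 72 is true
Combine:
[1] false AND true = false
[2] true AND true AND true = true
[3.1] NOT true = false
[3] false AND false = false
[4.2] NOT false = true
[4] true AND true AND false = false
[5.2] NOT true = false
[5] false AND false = false
[6] true AND false = false
[root] false OR true OR false OR false OR false OR false = true
Overall: true → accepted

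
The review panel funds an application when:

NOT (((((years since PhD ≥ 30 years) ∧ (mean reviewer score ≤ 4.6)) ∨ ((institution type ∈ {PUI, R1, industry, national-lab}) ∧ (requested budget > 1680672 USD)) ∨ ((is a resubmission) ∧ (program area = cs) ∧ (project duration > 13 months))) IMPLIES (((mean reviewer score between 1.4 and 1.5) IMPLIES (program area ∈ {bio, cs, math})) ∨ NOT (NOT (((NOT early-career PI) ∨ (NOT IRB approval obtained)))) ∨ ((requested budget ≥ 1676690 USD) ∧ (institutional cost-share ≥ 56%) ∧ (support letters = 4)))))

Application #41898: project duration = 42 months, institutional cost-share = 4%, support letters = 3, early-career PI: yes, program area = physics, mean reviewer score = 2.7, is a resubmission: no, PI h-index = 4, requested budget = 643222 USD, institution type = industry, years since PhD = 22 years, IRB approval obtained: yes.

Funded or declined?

Declined

Atomic conditions:
  years since PhD ≥ 30 years: 22 ≥ 30 is false
  mean reviewer score ≤ 4.6: 2.7 ≤ 4.6 is true
  institution type ∈ {PUI, R1, industry, national-lab}: industry is in the set → true
  requested budget > 1680672 USD: 643222 > 1680672 is false
  is a resubmission: no → false
  program area = cs: physics == cs is false
  project duration > 13 months: 42 > 13 is true
  mean reviewer score between 1.4 and 1.5: 2.7 in [1.4, 1.5] is false
  program area ∈ {bio, cs, math}: physics is not in the set → false
  NOT early-career PI: yes → false
  NOT IRB approval obtained: yes → false
  requested budget ≥ 1676690 USD: 643222 ≥ 1676690 is false
  institutional cost-share ≥ 56%: 4 ≥ 56 is false
  support letters = 4: 3 == 4 is false
Combine:
[1.1.1] false AND true = false
[1.1.2] true AND false = false
[1.1.3] false AND false AND true = false
[1.1] false OR false OR false = false
[1.2.1] false → false (antecedent false ⇒ implication holds) = true
[1.2.2.1.1] false OR false = false
[1.2.2.1] NOT false = true
[1.2.2] NOT true = false
[1.2.3] false AND false AND false = false
[1.2] true OR false OR false = true
[1] false → true (antecedent false ⇒ implication holds) = true
[root] NOT true = false
Overall: false → declined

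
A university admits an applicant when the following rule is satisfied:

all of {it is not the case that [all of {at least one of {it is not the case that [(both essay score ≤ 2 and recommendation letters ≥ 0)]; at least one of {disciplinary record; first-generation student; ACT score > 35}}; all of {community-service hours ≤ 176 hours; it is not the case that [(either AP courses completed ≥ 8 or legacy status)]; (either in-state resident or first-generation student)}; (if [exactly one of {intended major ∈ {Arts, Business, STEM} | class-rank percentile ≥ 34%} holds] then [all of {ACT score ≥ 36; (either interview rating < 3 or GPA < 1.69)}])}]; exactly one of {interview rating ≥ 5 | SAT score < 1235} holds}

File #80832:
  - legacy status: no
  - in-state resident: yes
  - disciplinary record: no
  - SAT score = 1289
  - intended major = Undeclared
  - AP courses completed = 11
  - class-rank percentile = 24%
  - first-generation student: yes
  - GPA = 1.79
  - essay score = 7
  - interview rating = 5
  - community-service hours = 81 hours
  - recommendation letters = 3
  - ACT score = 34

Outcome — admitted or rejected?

Atomic conditions:
  essay score ≤ 2: 7 ≤ 2 is false
  recommendation letters ≥ 0: 3 ≥ 0 is true
  disciplinary record: no → false
  first-generation student: yes → true
  ACT score > 35: 34 > 35 is false
  community-service hours ≤ 176 hours: 81 ≤ 176 is true
  AP courses completed ≥ 8: 11 ≥ 8 is true
  legacy status: no → false
  in-state resident: yes → true
  intended major ∈ {Arts, Business, STEM}: Undeclared is not in the set → false
  class-rank percentile ≥ 34%: 24 ≥ 34 is false
  ACT score ≥ 36: 34 ≥ 36 is false
  interview rating < 3: 5 < 3 is false
  GPA < 1.69: 1.79 < 1.69 is false
  interview rating ≥ 5: 5 ≥ 5 is true
  SAT score < 1235: 1289 < 1235 is false
Combine:
[1.1.1.1.1] false AND true = false
[1.1.1.1] NOT false = true
[1.1.1.2] false OR true OR false = true
[1.1.1] true OR true = true
[1.1.2.2.1] true OR false = true
[1.1.2.2] NOT true = false
[1.1.2.3] true OR true = true
[1.1.2] true AND false AND true = false
[1.1.3.1] exactly-one(false, false) = false
[1.1.3.2.2] false OR false = false
[1.1.3.2] false AND false = false
[1.1.3] false → false (antecedent false ⇒ implication holds) = true
[1.1] true AND false AND true = false
[1] NOT false = true
[2] exactly-one(true, false) = true
[root] true AND true = true
Overall: true → admitted

Admitted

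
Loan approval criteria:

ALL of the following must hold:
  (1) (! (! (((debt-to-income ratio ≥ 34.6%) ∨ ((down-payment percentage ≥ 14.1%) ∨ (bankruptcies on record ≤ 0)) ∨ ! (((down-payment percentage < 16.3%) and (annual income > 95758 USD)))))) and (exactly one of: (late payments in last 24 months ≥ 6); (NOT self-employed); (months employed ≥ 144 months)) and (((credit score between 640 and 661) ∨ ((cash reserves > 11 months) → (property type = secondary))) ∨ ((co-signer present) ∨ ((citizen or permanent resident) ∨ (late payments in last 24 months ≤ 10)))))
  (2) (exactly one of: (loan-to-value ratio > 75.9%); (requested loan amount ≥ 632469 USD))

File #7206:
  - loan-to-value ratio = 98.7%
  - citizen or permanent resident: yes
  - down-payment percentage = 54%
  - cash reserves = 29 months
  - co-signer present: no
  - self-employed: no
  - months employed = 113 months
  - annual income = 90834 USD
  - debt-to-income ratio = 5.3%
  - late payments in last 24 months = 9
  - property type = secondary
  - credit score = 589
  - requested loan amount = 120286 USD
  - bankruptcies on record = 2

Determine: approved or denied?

Atomic conditions:
  debt-to-income ratio ≥ 34.6%: 5.3 ≥ 34.6 is false
  down-payment percentage ≥ 14.1%: 54 ≥ 14.1 is true
  bankruptcies on record ≤ 0: 2 ≤ 0 is false
  down-payment percentage < 16.3%: 54 < 16.3 is false
  annual income > 95758 USD: 90834 > 95758 is false
  late payments in last 24 months ≥ 6: 9 ≥ 6 is true
  NOT self-employed: no → true
  months employed ≥ 144 months: 113 ≥ 144 is false
  credit score between 640 and 661: 589 in [640, 661] is false
  cash reserves > 11 months: 29 > 11 is true
  property type = secondary: secondary == secondary is true
  co-signer present: no → false
  citizen or permanent resident: yes → true
  late payments in last 24 months ≤ 10: 9 ≤ 10 is true
  loan-to-value ratio > 75.9%: 98.7 > 75.9 is true
  requested loan amount ≥ 632469 USD: 120286 ≥ 632469 is false
Combine:
[1.1.1.1.2] true OR false = true
[1.1.1.1.3.1] false AND false = false
[1.1.1.1.3] NOT false = true
[1.1.1.1] false OR true OR true = true
[1.1.1] NOT true = false
[1.1] NOT false = true
[1.2] exactly-one(true, true, false) = false
[1.3.1.2] true → true = true
[1.3.1] false OR true = true
[1.3.2.2] true OR true = true
[1.3.2] false OR true = true
[1.3] true OR true = true
[1] true AND false AND true = false
[2] exactly-one(true, false) = true
[root] false AND true = false
Overall: false → denied

Denied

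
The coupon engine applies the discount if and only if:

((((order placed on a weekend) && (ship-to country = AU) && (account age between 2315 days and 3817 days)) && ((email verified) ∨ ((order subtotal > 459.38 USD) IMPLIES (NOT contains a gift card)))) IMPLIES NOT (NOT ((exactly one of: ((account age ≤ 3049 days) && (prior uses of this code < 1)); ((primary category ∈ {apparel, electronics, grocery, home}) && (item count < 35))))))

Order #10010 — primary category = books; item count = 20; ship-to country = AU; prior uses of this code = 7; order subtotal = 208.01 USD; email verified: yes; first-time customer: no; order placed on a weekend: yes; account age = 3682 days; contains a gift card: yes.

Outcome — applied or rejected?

Atomic conditions:
  order placed on a weekend: yes → true
  ship-to country = AU: AU == AU is true
  account age between 2315 days and 3817 days: 3682 in [2315, 3817] is true
  email verified: yes → true
  order subtotal > 459.38 USD: 208.01 > 459.38 is false
  NOT contains a gift card: yes → false
  account age ≤ 3049 days: 3682 ≤ 3049 is false
  prior uses of this code < 1: 7 < 1 is false
  primary category ∈ {apparel, electronics, grocery, home}: books is not in the set → false
  item count < 35: 20 < 35 is true
Combine:
[1.1] true AND true AND true = true
[1.2.2] false → false (antecedent false ⇒ implication holds) = true
[1.2] true OR true = true
[1] true AND true = true
[2.1.1.1] false AND false = false
[2.1.1.2] false AND true = false
[2.1.1] exactly-one(false, false) = false
[2.1] NOT false = true
[2] NOT true = false
[root] true → false = false
Overall: false → rejected

Rejected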